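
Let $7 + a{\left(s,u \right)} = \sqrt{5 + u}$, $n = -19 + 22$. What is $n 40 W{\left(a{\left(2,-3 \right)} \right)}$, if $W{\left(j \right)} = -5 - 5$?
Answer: $-1200$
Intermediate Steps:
$n = 3$
$a{\left(s,u \right)} = -7 + \sqrt{5 + u}$
$W{\left(j \right)} = -10$ ($W{\left(j \right)} = -5 - 5 = -10$)
$n 40 W{\left(a{\left(2,-3 \right)} \right)} = 3 \cdot 40 \left(-10\right) = 120 \left(-10\right) = -1200$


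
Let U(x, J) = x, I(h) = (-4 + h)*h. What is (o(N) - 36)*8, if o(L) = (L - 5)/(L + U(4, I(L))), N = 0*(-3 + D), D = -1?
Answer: -298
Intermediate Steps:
I(h) = h*(-4 + h)
N = 0 (N = 0*(-3 - 1) = 0*(-4) = 0)
o(L) = (-5 + L)/(4 + L) (o(L) = (L - 5)/(L + 4) = (-5 + L)/(4 + L))
(o(N) - 36)*8 = ((-5 + 0)/(4 + 0) - 36)*8 = (-5/4 - 36)*8 = -149/4*8 = -298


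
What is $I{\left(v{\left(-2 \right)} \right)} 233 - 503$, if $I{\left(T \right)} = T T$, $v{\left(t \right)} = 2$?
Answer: $429$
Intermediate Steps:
$I{\left(T \right)} = T^{2}$
$I{\left(v{\left(-2 \right)} \right)} 233 - 503 = 2^{2} \cdot 233 - 503 = 4 \cdot 233 - 503 = 932 - 503 = 429$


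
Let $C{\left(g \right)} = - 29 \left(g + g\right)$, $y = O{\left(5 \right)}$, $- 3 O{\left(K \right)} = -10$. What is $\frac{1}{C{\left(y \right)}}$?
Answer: $- \frac{3}{580} \approx -0.0051724$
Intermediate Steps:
$O{\left(K \right)} = \frac{10}{3}$ ($O{\left(K \right)} = \left(- \frac{1}{3}\right) \left(-10\right) = \frac{10}{3}$)
$y = \frac{10}{3} \approx 3.3333$
$C{\left(g \right)} = - 58 g$ ($C{\left(g \right)} = - 29 \cdot 2 g = - 58 g$)
$\frac{1}{C{\left(y \right)}} = \frac{1}{\left(-58\right) \frac{10}{3}} = \frac{1}{- \frac{580}{3}} = - \frac{3}{580}$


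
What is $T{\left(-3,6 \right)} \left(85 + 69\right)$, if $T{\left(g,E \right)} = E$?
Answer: $924$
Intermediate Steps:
$T{\left(-3,6 \right)} \left(85 + 69\right) = 6 \left(85 + 69\right) = 6 \cdot 154 = 924$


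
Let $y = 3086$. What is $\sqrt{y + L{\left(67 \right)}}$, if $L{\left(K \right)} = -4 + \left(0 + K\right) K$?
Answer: $\sqrt{7571} \approx 87.011$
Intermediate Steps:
$L{\left(K \right)} = -4 + K^{2}$ ($L{\left(K \right)} = -4 + K K = -4 + K^{2}$)
$\sqrt{y + L{\left(67 \right)}} = \sqrt{3086 - \left(4 - 67^{2}\right)} = \sqrt{3086 + \left(-4 + 4489\right)} = \sqrt{3086 + 4485} = \sqrt{7571}$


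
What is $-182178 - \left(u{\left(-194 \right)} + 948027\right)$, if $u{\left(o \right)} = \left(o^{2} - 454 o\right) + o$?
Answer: $-1255723$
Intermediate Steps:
$u{\left(o \right)} = o^{2} - 453 o$
$-182178 - \left(u{\left(-194 \right)} + 948027\right) = -182178 - \left(- 194 \left(-453 - 194\right) + 948027\right) = -182178 - \left(\left(-194\right) \left(-647\right) + 948027\right) = -182178 - \left(125518 + 948027\right) = -182178 - 1073545 = -1255723$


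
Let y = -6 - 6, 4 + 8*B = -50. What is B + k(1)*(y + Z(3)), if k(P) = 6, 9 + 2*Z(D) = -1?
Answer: -435/4 ≈ -108.75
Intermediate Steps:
Z(D) = -5 (Z(D) = -9/2 + (1/2)*(-1) = -9/2 - 1/2 = -5)
B = -27/4 (B = -1/2 + (1/8)*(-50) = -1/2 - 25/4 = -27/4 ≈ -6.7500)
y = -12
B + k(1)*(y + Z(3)) = -27/4 + 6*(-12 - 5) = -27/4 + 6*(-17) = -27/4 - 102 = -435/4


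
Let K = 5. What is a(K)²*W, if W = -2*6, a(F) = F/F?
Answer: -12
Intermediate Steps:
a(F) = 1
W = -12
a(K)²*W = 1²*(-12) = 1*(-12) = -12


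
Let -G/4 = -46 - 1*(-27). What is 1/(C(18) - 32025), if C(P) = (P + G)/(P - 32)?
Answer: -7/224222 ≈ -3.1219e-5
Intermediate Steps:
G = 76 (G = -4*(-46 - 1*(-27)) = -4*(-46 + 27) = -4*(-19) = 76)
C(P) = (76 + P)/(-32 + P) (C(P) = (P + 76)/(P - 32) = (76 + P)/(-32 + P))
1/(C(18) - 32025) = 1/((76 + 18)/(-32 + 18) - 32025) = 1/(94/(-14) - 32025) = 1/(-1/14*94 - 32025) = 1/(-47/7 - 32025) = 1/(-224222/7) = -7/224222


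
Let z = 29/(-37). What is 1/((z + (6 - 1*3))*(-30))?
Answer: -37/2460 ≈ -0.015041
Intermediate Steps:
z = -29/37 (z = 29*(-1/37) = -29/37 ≈ -0.78378)
1/((z + (6 - 1*3))*(-30)) = 1/((-29/37 + (6 - 1*3))*(-30)) = 1/((-29/37 + (6 - 3))*(-30)) = 1/((-29/37 + 3)*(-30)) = 1/((82/37)*(-30)) = 1/(-2460/37) = -37/2460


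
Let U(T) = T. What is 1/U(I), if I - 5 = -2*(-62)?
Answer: 1/129 ≈ 0.0077519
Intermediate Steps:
I = 129 (I = 5 - 2*(-62) = 5 + 124 = 129)
1/U(I) = 1/129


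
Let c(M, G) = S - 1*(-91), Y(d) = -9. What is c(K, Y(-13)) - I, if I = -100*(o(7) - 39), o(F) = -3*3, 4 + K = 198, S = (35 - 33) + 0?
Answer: -4707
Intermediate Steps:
S = 2 (S = 2 + 0 = 2)
K = 194 (K = -4 + 198 = 194)
o(F) = -9
c(M, G) = 93 (c(M, G) = 2 - 1*(-91) = 2 + 91 = 93)
I = 4800 (I = -100*(-9 - 39) = -100*(-48) = 4800)
c(K, Y(-13)) - I = 93 - 1*4800 = 93 - 4800 = -4707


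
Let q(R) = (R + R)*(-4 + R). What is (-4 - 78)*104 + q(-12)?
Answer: -8144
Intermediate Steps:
q(R) = 2*R*(-4 + R) (q(R) = (2*R)*(-4 + R) = 2*R*(-4 + R))
(-4 - 78)*104 + q(-12) = (-4 - 78)*104 + 2*(-12)*(-4 - 12) = -82*104 + 2*(-12)*(-16) = -8528 + 384 = -8144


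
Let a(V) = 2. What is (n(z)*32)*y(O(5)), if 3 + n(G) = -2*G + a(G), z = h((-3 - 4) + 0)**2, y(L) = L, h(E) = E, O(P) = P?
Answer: -15840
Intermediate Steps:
z = 49 (z = ((-3 - 4) + 0)**2 = (-7 + 0)**2 = (-7)**2 = 49)
n(G) = -1 - 2*G (n(G) = -3 + (-2*G + 2) = -3 + (2 - 2*G) = -1 - 2*G)
(n(z)*32)*y(O(5)) = ((-1 - 2*49)*32)*5 = ((-1 - 98)*32)*5 = -99*32*5 = -3168*5 = -15840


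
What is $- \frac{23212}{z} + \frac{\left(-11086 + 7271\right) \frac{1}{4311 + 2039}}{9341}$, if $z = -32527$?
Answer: $\frac{275340762739}{385870077890} \approx 0.71356$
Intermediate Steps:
$- \frac{23212}{z} + \frac{\left(-11086 + 7271\right) \frac{1}{4311 + 2039}}{9341} = - \frac{23212}{-32527} + \frac{\left(-11086 + 7271\right) \frac{1}{4311 + 2039}}{9341} = \left(-23212\right) \left(- \frac{1}{32527}\right) + - \frac{3815}{6350} \cdot \frac{1}{9341} = \frac{23212}{32527} + \left(-3815\right) \frac{1}{6350} \cdot \frac{1}{9341} = \frac{23212}{32527} - \frac{763}{11863070} = \frac{275340762739}{385870077890}$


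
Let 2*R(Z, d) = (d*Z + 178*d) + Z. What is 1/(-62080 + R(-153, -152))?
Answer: -2/128113 ≈ -1.5611e-5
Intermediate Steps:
R(Z, d) = Z/2 + 89*d + Z*d/2 (R(Z, d) = ((d*Z + 178*d) + Z)/2 = ((Z*d + 178*d) + Z)/2 = ((178*d + Z*d) + Z)/2 = (Z + 178*d + Z*d)/2 = Z/2 + 89*d + Z*d/2)
1/(-62080 + R(-153, -152)) = 1/(-62080 + ((1/2)*(-153) + 89*(-152) + (1/2)*(-153)*(-152))) = 1/(-62080 + (-153/2 - 13528 + 11628)) = 1/(-62080 - 3953/2) = 1/(-128113/2) = -2/128113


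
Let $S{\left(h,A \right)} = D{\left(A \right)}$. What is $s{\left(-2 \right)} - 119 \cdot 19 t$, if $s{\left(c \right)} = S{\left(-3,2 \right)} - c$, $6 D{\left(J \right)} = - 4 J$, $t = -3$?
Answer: $\frac{20351}{3} \approx 6783.7$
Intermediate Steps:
$D{\left(J \right)} = - \frac{2 J}{3}$ ($D{\left(J \right)} = \frac{\left(-4\right) J}{6} = - \frac{2 J}{3}$)
$S{\left(h,A \right)} = - \frac{2 A}{3}$
$s{\left(c \right)} = - \frac{4}{3} - c$ ($s{\left(c \right)} = \left(- \frac{2}{3}\right) 2 - c = - \frac{4}{3} - c$)
$s{\left(-2 \right)} - 119 \cdot 19 t = \left(- \frac{4}{3} - -2\right) - 119 \cdot 19 \left(-3\right) = \left(- \frac{4}{3} + 2\right) - -6783 = \frac{2}{3} + 6783 = \frac{20351}{3}$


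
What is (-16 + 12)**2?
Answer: 16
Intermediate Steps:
(-16 + 12)**2 = (-4)**2 = 16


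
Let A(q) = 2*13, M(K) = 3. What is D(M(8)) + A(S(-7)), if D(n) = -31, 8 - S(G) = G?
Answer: -5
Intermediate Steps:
S(G) = 8 - G
A(q) = 26
D(M(8)) + A(S(-7)) = -31 + 26 = -5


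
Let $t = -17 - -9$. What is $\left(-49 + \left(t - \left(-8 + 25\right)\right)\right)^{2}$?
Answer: $5476$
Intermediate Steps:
$t = -8$ ($t = -17 + 9 = -8$)
$\left(-49 + \left(t - \left(-8 + 25\right)\right)\right)^{2} = \left(-49 - 25\right)^{2} = \left(-74\right)^{2} = 5476$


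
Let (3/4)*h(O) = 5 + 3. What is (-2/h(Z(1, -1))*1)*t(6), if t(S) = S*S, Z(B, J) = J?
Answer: -27/4 ≈ -6.7500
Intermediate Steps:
t(S) = S**2
h(O) = 32/3 (h(O) = 4*(5 + 3)/3 = (4/3)*8 = 32/3)
(-2/h(Z(1, -1))*1)*t(6) = (-2/32/3*1)*6**2 = (-2*3/32*1)*36 = -3/16*1*36 = -3/16*36 = -27/4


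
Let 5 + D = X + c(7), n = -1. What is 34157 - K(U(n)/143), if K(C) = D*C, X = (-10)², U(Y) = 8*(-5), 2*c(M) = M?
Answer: 4888391/143 ≈ 34185.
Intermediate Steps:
c(M) = M/2
U(Y) = -40
X = 100
D = 197/2 (D = -5 + (100 + (½)*7) = -5 + (100 + 7/2) = -5 + 207/2 = 197/2 ≈ 98.500)
K(C) = 197*C/2
34157 - K(U(n)/143) = 34157 - 197*(-40/143)/2 = 34157 - 197*(-40*1/143)/2 = 34157 - 197*(-40)/(2*143) = 34157 - 1*(-3940/143) = 34157 + 3940/143 = 4888391/143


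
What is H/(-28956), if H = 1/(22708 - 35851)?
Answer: 1/380568708 ≈ 2.6276e-9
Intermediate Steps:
H = -1/13143 (H = 1/(-13143) = -1/13143 ≈ -7.6086e-5)
H/(-28956) = -1/13143/(-28956) = -1/13143*(-1/28956) = 1/380568708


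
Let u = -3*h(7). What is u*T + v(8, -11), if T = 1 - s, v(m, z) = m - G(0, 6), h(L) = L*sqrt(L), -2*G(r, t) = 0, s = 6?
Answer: 8 + 105*sqrt(7) ≈ 285.80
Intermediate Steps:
G(r, t) = 0 (G(r, t) = -1/2*0 = 0)
h(L) = L**(3/2)
v(m, z) = m (v(m, z) = m - 1*0 = m + 0 = m)
u = -21*sqrt(7) ≈ -55.561
T = -5 (T = 1 - 1*6 = 1 - 6 = -5)
u*T + v(8, -11) = -21*sqrt(7)*(-5) + 8 = 105*sqrt(7) + 8 = 8 + 105*sqrt(7)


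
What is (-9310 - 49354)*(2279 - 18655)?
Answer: 960681664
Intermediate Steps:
(-9310 - 49354)*(2279 - 18655) = -58664*(-16376) = 960681664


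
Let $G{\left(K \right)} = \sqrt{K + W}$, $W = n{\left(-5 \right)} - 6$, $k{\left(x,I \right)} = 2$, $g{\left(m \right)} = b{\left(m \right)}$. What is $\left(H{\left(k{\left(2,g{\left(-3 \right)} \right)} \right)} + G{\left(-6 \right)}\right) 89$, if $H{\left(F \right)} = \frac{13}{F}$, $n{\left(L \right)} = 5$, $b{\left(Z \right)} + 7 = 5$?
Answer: $\frac{1157}{2} + 89 i \sqrt{7} \approx 578.5 + 235.47 i$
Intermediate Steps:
$b{\left(Z \right)} = -2$ ($b{\left(Z \right)} = -7 + 5 = -2$)
$g{\left(m \right)} = -2$
$W = -1$ ($W = 5 - 6 = -1$)
$G{\left(K \right)} = \sqrt{-1 + K}$ ($G{\left(K \right)} = \sqrt{K - 1} = \sqrt{-1 + K}$)
$\left(H{\left(k{\left(2,g{\left(-3 \right)} \right)} \right)} + G{\left(-6 \right)}\right) 89 = \left(\frac{13}{2} + \sqrt{-1 - 6}\right) 89 = \left(13 \cdot \frac{1}{2} + \sqrt{-7}\right) 89 = \left(\frac{13}{2} + i \sqrt{7}\right) 89 = \frac{1157}{2} + 89 i \sqrt{7}$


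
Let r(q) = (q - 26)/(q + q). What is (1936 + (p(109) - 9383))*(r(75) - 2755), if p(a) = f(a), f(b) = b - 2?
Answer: 303289534/15 ≈ 2.0219e+7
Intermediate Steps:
f(b) = -2 + b
p(a) = -2 + a
r(q) = (-26 + q)/(2*q) (r(q) = (-26 + q)/((2*q)) = (-26 + q)*(1/(2*q)) = (-26 + q)/(2*q))
(1936 + (p(109) - 9383))*(r(75) - 2755) = (1936 + ((-2 + 109) - 9383))*((½)*(-26 + 75)/75 - 2755) = (1936 + (107 - 9383))*((½)*(1/75)*49 - 2755) = (1936 - 9276)*(49/150 - 2755) = -7340*(-413201/150) = 303289534/15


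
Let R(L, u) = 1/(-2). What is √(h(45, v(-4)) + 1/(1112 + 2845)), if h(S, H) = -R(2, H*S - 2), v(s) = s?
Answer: √31331526/7914 ≈ 0.70729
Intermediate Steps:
R(L, u) = -½
h(S, H) = ½ (h(S, H) = -1*(-½) = ½)
√(h(45, v(-4)) + 1/(1112 + 2845)) = √(½ + 1/(1112 + 2845)) = √(½ + 1/3957) = √(3959/7914) = √31331526/7914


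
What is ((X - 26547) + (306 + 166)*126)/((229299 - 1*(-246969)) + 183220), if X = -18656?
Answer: 14269/659488 ≈ 0.021636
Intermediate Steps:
((X - 26547) + (306 + 166)*126)/((229299 - 1*(-246969)) + 183220) = ((-18656 - 26547) + (306 + 166)*126)/((229299 - 1*(-246969)) + 183220) = (-45203 + 472*126)/((229299 + 246969) + 183220) = (-45203 + 59472)/(476268 + 183220) = 14269/659488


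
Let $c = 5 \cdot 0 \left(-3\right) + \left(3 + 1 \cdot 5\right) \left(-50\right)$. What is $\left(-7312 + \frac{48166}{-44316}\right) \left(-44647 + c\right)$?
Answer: $\frac{7299568093813}{22158} \approx 3.2943 \cdot 10^{8}$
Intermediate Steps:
$c = -400$ ($c = 0 \left(-3\right) + \left(3 + 5\right) \left(-50\right) = 0 + 8 \left(-50\right) = 0 - 400 = -400$)
$\left(-7312 + \frac{48166}{-44316}\right) \left(-44647 + c\right) = \left(-7312 + \frac{48166}{-44316}\right) \left(-44647 - 400\right) = \left(-7312 + 48166 \left(- \frac{1}{44316}\right)\right) \left(-45047\right) = \left(-7312 - \frac{24083}{22158}\right) \left(-45047\right) = \left(- \frac{162043379}{22158}\right) \left(-45047\right) = \frac{7299568093813}{22158}$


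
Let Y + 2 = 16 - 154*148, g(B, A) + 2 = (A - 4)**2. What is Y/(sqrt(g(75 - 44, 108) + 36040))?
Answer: -11389*sqrt(5206)/7809 ≈ -105.23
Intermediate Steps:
g(B, A) = -2 + (-4 + A)**2 (g(B, A) = -2 + (A - 4)**2 = -2 + (-4 + A)**2)
Y = -22778 (Y = -2 + (16 - 154*148) = -2 + (16 - 22792) = -2 - 22776 = -22778)
Y/(sqrt(g(75 - 44, 108) + 36040)) = -22778/sqrt((-2 + (-4 + 108)**2) + 36040) = -22778/sqrt((-2 + 104**2) + 36040) = -22778/sqrt((-2 + 10816) + 36040) = -22778/sqrt(10814 + 36040) = -22778*sqrt(5206)/15618 = -11389*sqrt(5206)/7809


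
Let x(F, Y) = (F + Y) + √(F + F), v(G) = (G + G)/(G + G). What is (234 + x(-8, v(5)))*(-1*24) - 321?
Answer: -5769 - 96*I ≈ -5769.0 - 96.0*I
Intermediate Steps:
v(G) = 1 (v(G) = (2*G)/((2*G)) = (2*G)*(1/(2*G)) = 1)
x(F, Y) = F + Y + √2*√F (x(F, Y) = (F + Y) + √(2*F) = (F + Y) + √2*√F = F + Y + √2*√F)
(234 + x(-8, v(5)))*(-1*24) - 321 = (234 + (-8 + 1 + √2*√(-8)))*(-1*24) - 321 = (234 + (-8 + 1 + √2*(2*I*√2)))*(-24) - 321 = (234 + (-8 + 1 + 4*I))*(-24) - 321 = (234 + (-7 + 4*I))*(-24) - 321 = (227 + 4*I)*(-24) - 321 = (-5448 - 96*I) - 321 = -5769 - 96*I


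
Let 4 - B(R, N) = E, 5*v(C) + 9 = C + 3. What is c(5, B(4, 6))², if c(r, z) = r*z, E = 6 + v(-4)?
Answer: 0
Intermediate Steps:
v(C) = -6/5 + C/5 (v(C) = -9/5 + (C + 3)/5 = -9/5 + (3 + C)/5 = -9/5 + (⅗ + C/5) = -6/5 + C/5)
E = 4 (E = 6 + (-6/5 + (⅕)*(-4)) = 6 + (-6/5 - ⅘) = 6 - 2 = 4)
B(R, N) = 0 (B(R, N) = 4 - 1*4 = 4 - 4 = 0)
c(5, B(4, 6))² = (5*0)² = 0² = 0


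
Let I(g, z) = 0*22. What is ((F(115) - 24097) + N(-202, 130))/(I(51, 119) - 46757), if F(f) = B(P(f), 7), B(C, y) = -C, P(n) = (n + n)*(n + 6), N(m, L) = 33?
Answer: 51894/46757 ≈ 1.1099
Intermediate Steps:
I(g, z) = 0
P(n) = 2*n*(6 + n) (P(n) = (2*n)*(6 + n) = 2*n*(6 + n))
F(f) = -2*f*(6 + f)
((F(115) - 24097) + N(-202, 130))/(I(51, 119) - 46757) = ((-2*115*(6 + 115) - 24097) + 33)/(0 - 46757) = ((-2*115*121 - 24097) + 33)/(-46757) = ((-27830 - 24097) + 33)*(-1/46757) = (-51927 + 33)*(-1/46757) = -51894*(-1/46757) = 51894/46757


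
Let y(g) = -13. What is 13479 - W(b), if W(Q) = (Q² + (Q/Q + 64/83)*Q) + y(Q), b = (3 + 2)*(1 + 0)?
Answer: 1117026/83 ≈ 13458.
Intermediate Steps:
b = 5 (b = 5*1 = 5)
W(Q) = -13 + Q² + 147*Q/83 (W(Q) = (Q² + (Q/Q + 64/83)*Q) - 13 = (Q² + (1 + 64*(1/83))*Q) - 13 = (Q² + (1 + 64/83)*Q) - 13 = (Q² + 147*Q/83) - 13 = -13 + Q² + 147*Q/83)
13479 - W(b) = 13479 - (-13 + 5² + (147/83)*5) = 13479 - (-13 + 25 + 735/83) = 13479 - 1*1731/83 = 13479 - 1731/83 = 1117026/83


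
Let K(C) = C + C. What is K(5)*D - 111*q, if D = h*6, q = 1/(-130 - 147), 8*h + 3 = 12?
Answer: 37617/554 ≈ 67.901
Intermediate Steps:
h = 9/8 (h = -3/8 + (⅛)*12 = -3/8 + 3/2 = 9/8 ≈ 1.1250)
K(C) = 2*C
q = -1/277 (q = 1/(-277) = -1/277 ≈ -0.0036101)
D = 27/4 (D = (9/8)*6 = 27/4 ≈ 6.7500)
K(5)*D - 111*q = (2*5)*(27/4) - 111*(-1/277) = 10*(27/4) + 111/277 = 135/2 + 111/277 = 37617/554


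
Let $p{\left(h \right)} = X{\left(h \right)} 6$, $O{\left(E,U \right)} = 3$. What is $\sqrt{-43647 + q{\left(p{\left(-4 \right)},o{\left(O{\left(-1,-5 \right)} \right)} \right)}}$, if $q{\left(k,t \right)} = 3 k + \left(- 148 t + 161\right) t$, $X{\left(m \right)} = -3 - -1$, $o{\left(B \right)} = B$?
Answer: $6 i \sqrt{1237} \approx 211.03 i$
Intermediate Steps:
$X{\left(m \right)} = -2$ ($X{\left(m \right)} = -3 + 1 = -2$)
$p{\left(h \right)} = -12$ ($p{\left(h \right)} = \left(-2\right) 6 = -12$)
$q{\left(k,t \right)} = 3 k + t \left(161 - 148 t\right)$ ($q{\left(k,t \right)} = 3 k + \left(161 - 148 t\right) t = 3 k + t \left(161 - 148 t\right)$)
$\sqrt{-43647 + q{\left(p{\left(-4 \right)},o{\left(O{\left(-1,-5 \right)} \right)} \right)}} = \sqrt{-43647 + \left(- 148 \cdot 3^{2} + 3 \left(-12\right) + 161 \cdot 3\right)} = \sqrt{-43647 - 885} = \sqrt{-44532} = 6 i \sqrt{1237}$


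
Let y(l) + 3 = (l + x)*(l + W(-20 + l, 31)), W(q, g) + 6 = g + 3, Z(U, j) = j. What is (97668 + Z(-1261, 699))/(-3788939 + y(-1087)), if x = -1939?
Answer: -98367/584408 ≈ -0.16832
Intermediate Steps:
W(q, g) = -3 + g (W(q, g) = -6 + (g + 3) = -6 + (3 + g) = -3 + g)
y(l) = -3 + (-1939 + l)*(28 + l) (y(l) = -3 + (l - 1939)*(l + (-3 + 31)) = -3 + (-1939 + l)*(l + 28) = -3 + (-1939 + l)*(28 + l))
(97668 + Z(-1261, 699))/(-3788939 + y(-1087)) = (97668 + 699)/(-3788939 + (-54295 + (-1087)² - 1911*(-1087))) = 98367/(-3788939 + (-54295 + 1181569 + 2077257)) = 98367/(-3788939 + 3204531) = 98367/(-584408) = 98367*(-1/584408) = -98367/584408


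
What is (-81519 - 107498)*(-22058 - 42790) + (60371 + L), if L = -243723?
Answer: 12257191064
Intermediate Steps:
(-81519 - 107498)*(-22058 - 42790) + (60371 + L) = (-81519 - 107498)*(-22058 - 42790) + (60371 - 243723) = -189017*(-64848) - 183352 = 12257374416 - 183352 = 12257191064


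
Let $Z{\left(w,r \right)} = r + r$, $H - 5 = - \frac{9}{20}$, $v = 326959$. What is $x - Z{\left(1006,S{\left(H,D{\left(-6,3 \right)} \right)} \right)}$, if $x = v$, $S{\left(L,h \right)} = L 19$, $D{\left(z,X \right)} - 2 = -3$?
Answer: $\frac{3267861}{10} \approx 3.2679 \cdot 10^{5}$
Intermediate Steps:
$D{\left(z,X \right)} = -1$ ($D{\left(z,X \right)} = 2 - 3 = -1$)
$H = \frac{91}{20}$ ($H = 5 - \frac{9}{20} = \frac{91}{20} \approx 4.55$)
$S{\left(L,h \right)} = 19 L$
$Z{\left(w,r \right)} = 2 r$
$x = 326959$
$x - Z{\left(1006,S{\left(H,D{\left(-6,3 \right)} \right)} \right)} = 326959 - 2 \cdot 19 \cdot \frac{91}{20} = 326959 - 2 \cdot \frac{1729}{20} = 326959 - \frac{1729}{10} = \frac{3267861}{10}$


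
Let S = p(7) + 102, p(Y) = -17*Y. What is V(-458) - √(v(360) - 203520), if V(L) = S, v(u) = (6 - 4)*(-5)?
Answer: -17 - I*√203530 ≈ -17.0 - 451.14*I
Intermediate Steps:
v(u) = -10 (v(u) = 2*(-5) = -10)
S = -17 (S = -17*7 + 102 = -119 + 102 = -17)
V(L) = -17
V(-458) - √(v(360) - 203520) = -17 - √(-10 - 203520) = -17 - √(-203530) = -17 - I*√203530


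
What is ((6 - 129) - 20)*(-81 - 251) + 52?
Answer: 47528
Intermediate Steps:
((6 - 129) - 20)*(-81 - 251) + 52 = (-123 - 20)*(-332) + 52 = -143*(-332) + 52 = 47476 + 52 = 47528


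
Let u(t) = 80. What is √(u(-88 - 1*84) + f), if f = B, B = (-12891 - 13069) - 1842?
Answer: I*√27722 ≈ 166.5*I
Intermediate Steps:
B = -27802 (B = -25960 - 1842 = -27802)
f = -27802
√(u(-88 - 1*84) + f) = √(80 - 27802) = √(-27722) = I*√27722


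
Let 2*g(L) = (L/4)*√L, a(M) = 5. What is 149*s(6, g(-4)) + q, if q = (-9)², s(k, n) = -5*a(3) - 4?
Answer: -4240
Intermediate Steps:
g(L) = L^(3/2)/8 (g(L) = ((L/4)*√L)/2 = (L^(3/2)/4)/2 = L^(3/2)/8)
s(k, n) = -29 (s(k, n) = -5*5 - 4 = -25 - 4 = -29)
q = 81
149*s(6, g(-4)) + q = 149*(-29) + 81 = -4321 + 81 = -4240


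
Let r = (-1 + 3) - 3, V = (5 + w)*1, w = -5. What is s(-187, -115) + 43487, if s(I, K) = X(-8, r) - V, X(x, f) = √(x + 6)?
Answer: 43487 + I*√2 ≈ 43487.0 + 1.4142*I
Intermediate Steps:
V = 0 (V = (5 - 5)*1 = 0*1 = 0)
r = -1 (r = 2 - 3 = -1)
X(x, f) = √(6 + x)
s(I, K) = I*√2 (s(I, K) = √(6 - 8) - 1*0 = √(-2) + 0 = I*√2 + 0 = I*√2)
s(-187, -115) + 43487 = I*√2 + 43487 = 43487 + I*√2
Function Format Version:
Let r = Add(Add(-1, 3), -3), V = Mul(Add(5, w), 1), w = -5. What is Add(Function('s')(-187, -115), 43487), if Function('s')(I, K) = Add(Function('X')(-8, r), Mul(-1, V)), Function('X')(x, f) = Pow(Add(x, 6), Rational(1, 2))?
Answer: Add(43487, Mul(I, Pow(2, Rational(1, 2)))) ≈ Add(43487., Mul(1.4142, I))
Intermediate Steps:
V = 0 (V = Mul(Add(5, -5), 1) = Mul(0, 1) = 0)
r = -1 (r = Add(2, -3) = -1)
Function('X')(x, f) = Pow(Add(6, x), Rational(1, 2))
Function('s')(I, K) = Mul(I, Pow(2, Rational(1, 2))) (Function('s')(I, K) = Add(Pow(Add(6, -8), Rational(1, 2)), Mul(-1, 0)) = Add(Pow(-2, Rational(1, 2)), 0) = Add(Mul(I, Pow(2, Rational(1, 2))), 0) = Mul(I, Pow(2, Rational(1, 2))))
Add(Function('s')(-187, -115), 43487) = Add(Mul(I, Pow(2, Rational(1, 2))), 43487) = Add(43487, Mul(I, Pow(2, Rational(1, 2))))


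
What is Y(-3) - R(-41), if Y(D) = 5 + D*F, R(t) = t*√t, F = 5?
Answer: -10 + 41*I*√41 ≈ -10.0 + 262.53*I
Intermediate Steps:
R(t) = t^(3/2)
Y(D) = 5 + 5*D (Y(D) = 5 + D*5 = 5 + 5*D)
Y(-3) - R(-41) = (5 + 5*(-3)) - (-41)^(3/2) = (5 - 15) - (-41)*I*√41 = -10 + 41*I*√41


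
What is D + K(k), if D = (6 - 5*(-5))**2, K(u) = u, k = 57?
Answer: 1018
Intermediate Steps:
D = 961 (D = (6 + 25)**2 = 31**2 = 961)
D + K(k) = 961 + 57 = 1018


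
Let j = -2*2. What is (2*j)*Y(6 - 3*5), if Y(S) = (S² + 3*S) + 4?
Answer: -464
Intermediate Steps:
Y(S) = 4 + S² + 3*S
j = -4
(2*j)*Y(6 - 3*5) = (2*(-4))*(4 + (6 - 3*5)² + 3*(6 - 3*5)) = -8*(4 + (6 - 15)² + 3*(6 - 15)) = -8*(4 + (-9)² + 3*(-9)) = -8*(4 + 81 - 27) = -8*58 = -464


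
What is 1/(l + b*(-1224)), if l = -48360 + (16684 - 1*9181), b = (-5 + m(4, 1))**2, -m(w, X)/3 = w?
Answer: -1/394593 ≈ -2.5343e-6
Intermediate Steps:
m(w, X) = -3*w
b = 289 (b = (-5 - 3*4)**2 = (-5 - 12)**2 = (-17)**2 = 289)
l = -40857 (l = -48360 + (16684 - 9181) = -48360 + 7503 = -40857)
1/(l + b*(-1224)) = 1/(-40857 + 289*(-1224)) = 1/(-40857 - 353736) = 1/(-394593) = -1/394593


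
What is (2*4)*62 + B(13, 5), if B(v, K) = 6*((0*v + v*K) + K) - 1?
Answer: 915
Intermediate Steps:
B(v, K) = -1 + 6*K + 6*K*v (B(v, K) = 6*((0 + K*v) + K) - 1 = 6*(K*v + K) - 1 = 6*(K + K*v) - 1 = (6*K + 6*K*v) - 1 = -1 + 6*K + 6*K*v)
(2*4)*62 + B(13, 5) = (2*4)*62 + (-1 + 6*5 + 6*5*13) = 8*62 + (-1 + 30 + 390) = 496 + 419 = 915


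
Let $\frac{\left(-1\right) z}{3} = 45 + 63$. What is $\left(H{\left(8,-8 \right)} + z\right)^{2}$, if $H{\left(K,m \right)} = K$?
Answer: $99856$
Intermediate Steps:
$z = -324$ ($z = - 3 \left(45 + 63\right) = \left(-3\right) 108 = -324$)
$\left(H{\left(8,-8 \right)} + z\right)^{2} = \left(8 - 324\right)^{2} = \left(-316\right)^{2} = 99856$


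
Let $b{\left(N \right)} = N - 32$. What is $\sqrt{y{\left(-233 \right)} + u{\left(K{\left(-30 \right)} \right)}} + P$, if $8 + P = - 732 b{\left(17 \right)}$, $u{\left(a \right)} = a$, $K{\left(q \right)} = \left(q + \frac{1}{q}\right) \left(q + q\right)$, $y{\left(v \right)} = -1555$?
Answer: $10972 + \sqrt{247} \approx 10988.0$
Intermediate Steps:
$K{\left(q \right)} = 2 q \left(q + \frac{1}{q}\right)$ ($K{\left(q \right)} = \left(q + \frac{1}{q}\right) 2 q = 2 q \left(q + \frac{1}{q}\right)$)
$b{\left(N \right)} = -32 + N$
$P = 10972$ ($P = -8 - 732 \left(-32 + 17\right) = -8 - -10980 = -8 + 10980 = 10972$)
$\sqrt{y{\left(-233 \right)} + u{\left(K{\left(-30 \right)} \right)}} + P = \sqrt{-1555 + \left(2 + 2 \left(-30\right)^{2}\right)} + 10972 = \sqrt{-1555 + \left(2 + 2 \cdot 900\right)} + 10972 = \sqrt{-1555 + \left(2 + 1800\right)} + 10972 = \sqrt{-1555 + 1802} + 10972 = \sqrt{247} + 10972 = 10972 + \sqrt{247}$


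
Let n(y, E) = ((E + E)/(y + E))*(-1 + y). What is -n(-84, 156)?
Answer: 1105/3 ≈ 368.33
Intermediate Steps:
n(y, E) = 2*E*(-1 + y)/(E + y) (n(y, E) = ((2*E)/(E + y))*(-1 + y) = (2*E/(E + y))*(-1 + y) = 2*E*(-1 + y)/(E + y))
-n(-84, 156) = -2*156*(-1 - 84)/(156 - 84) = -2*156*(-85)/72 = -1*(-1105/3) = 1105/3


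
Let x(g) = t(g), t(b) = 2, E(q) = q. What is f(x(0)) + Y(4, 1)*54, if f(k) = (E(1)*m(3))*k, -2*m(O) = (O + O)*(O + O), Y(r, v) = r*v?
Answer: 180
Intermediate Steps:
x(g) = 2
m(O) = -2*O² (m(O) = -(O + O)*(O + O)/2 = -2*O*2*O/2 = -2*O²)
f(k) = -18*k (f(k) = (1*(-2*3²))*k = (1*(-2*9))*k = (1*(-18))*k = -18*k)
f(x(0)) + Y(4, 1)*54 = -18*2 + (4*1)*54 = -36 + 4*54 = -36 + 216 = 180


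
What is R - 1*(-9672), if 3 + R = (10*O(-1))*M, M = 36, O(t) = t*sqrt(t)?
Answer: 9669 - 360*I ≈ 9669.0 - 360.0*I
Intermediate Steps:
O(t) = t**(3/2)
R = -3 - 360*I (R = -3 + (10*(-1)**(3/2))*36 = -3 + (10*(-I))*36 = -3 - 10*I*36 = -3 - 360*I ≈ -3.0 - 360.0*I)
R - 1*(-9672) = (-3 - 360*I) - 1*(-9672) = (-3 - 360*I) + 9672 = 9669 - 360*I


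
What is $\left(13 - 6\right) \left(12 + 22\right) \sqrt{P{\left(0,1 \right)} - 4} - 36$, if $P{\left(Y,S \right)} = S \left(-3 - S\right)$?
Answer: $-36 + 476 i \sqrt{2} \approx -36.0 + 673.17 i$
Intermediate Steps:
$\left(13 - 6\right) \left(12 + 22\right) \sqrt{P{\left(0,1 \right)} - 4} - 36 = \left(13 - 6\right) \left(12 + 22\right) \sqrt{\left(-1\right) 1 \left(3 + 1\right) - 4} - 36 = 7 \cdot 34 \sqrt{\left(-1\right) 1 \cdot 4 - 4} - 36 = 238 \sqrt{-4 - 4} - 36 = 238 \sqrt{-8} - 36 = 238 \cdot 2 i \sqrt{2} - 36 = 476 i \sqrt{2} - 36 = -36 + 476 i \sqrt{2}$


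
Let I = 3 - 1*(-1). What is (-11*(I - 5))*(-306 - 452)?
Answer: -8338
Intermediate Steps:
I = 4 (I = 3 + 1 = 4)
(-11*(I - 5))*(-306 - 452) = (-11*(4 - 5))*(-306 - 452) = -11*(-1)*(-758) = 11*(-758) = -8338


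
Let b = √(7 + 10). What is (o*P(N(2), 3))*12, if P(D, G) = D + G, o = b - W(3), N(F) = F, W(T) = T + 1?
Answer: -240 + 60*√17 ≈ 7.3863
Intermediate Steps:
W(T) = 1 + T
b = √17 ≈ 4.1231
o = -4 + √17 (o = √17 - (1 + 3) = √17 - 1*4 = √17 - 4 = -4 + √17 ≈ 0.12311)
(o*P(N(2), 3))*12 = ((-4 + √17)*(2 + 3))*12 = ((-4 + √17)*5)*12 = (-20 + 5*√17)*12 = -240 + 60*√17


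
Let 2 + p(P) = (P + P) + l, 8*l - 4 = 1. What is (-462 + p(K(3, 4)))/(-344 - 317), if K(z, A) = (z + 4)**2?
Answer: 2923/5288 ≈ 0.55276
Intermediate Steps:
l = 5/8 (l = 1/2 + (1/8)*1 = 1/2 + 1/8 = 5/8 ≈ 0.62500)
K(z, A) = (4 + z)**2
p(P) = -11/8 + 2*P (p(P) = -2 + ((P + P) + 5/8) = -2 + (2*P + 5/8) = -2 + (5/8 + 2*P) = -11/8 + 2*P)
(-462 + p(K(3, 4)))/(-344 - 317) = (-462 + (-11/8 + 2*(4 + 3)**2))/(-344 - 317) = (-462 + (-11/8 + 2*7**2))/(-661) = (-462 + (-11/8 + 2*49))*(-1/661) = (-462 + (-11/8 + 98))*(-1/661) = (-462 + 773/8)*(-1/661) = -2923/8*(-1/661) = 2923/5288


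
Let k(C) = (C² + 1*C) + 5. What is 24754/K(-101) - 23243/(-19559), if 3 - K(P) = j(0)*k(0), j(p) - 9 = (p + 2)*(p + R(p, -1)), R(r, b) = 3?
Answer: -241244995/704124 ≈ -342.62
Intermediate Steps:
k(C) = 5 + C + C² (k(C) = (C² + C) + 5 = (C + C²) + 5 = 5 + C + C²)
j(p) = 9 + (2 + p)*(3 + p) (j(p) = 9 + (p + 2)*(p + 3) = 9 + (2 + p)*(3 + p))
K(P) = -72 (K(P) = 3 - (15 + 0² + 5*0)*(5 + 0 + 0²) = 3 - (15 + 0 + 0)*(5 + 0 + 0) = 3 - 15*5 = 3 - 1*75 = 3 - 75 = -72)
24754/K(-101) - 23243/(-19559) = 24754/(-72) - 23243/(-19559) = 24754*(-1/72) - 23243*(-1/19559) = -12377/36 + 23243/19559 = -241244995/704124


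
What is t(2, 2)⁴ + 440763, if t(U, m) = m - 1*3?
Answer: 440764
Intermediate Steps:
t(U, m) = -3 + m (t(U, m) = m - 3 = -3 + m)
t(2, 2)⁴ + 440763 = (-3 + 2)⁴ + 440763 = (-1)⁴ + 440763 = 1 + 440763 = 440764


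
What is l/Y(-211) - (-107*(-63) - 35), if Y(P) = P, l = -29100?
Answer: -1385866/211 ≈ -6568.1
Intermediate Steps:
l/Y(-211) - (-107*(-63) - 35) = -29100/(-211) - (-107*(-63) - 35) = -29100*(-1/211) - (6741 - 35) = 29100/211 - 1*6706 = 29100/211 - 6706 = -1385866/211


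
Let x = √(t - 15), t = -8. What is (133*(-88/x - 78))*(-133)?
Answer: 1379742 - 1556632*I*√23/23 ≈ 1.3797e+6 - 3.2458e+5*I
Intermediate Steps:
x = I*√23 (x = √(-8 - 15) = √(-23) = I*√23 ≈ 4.7958*I)
(133*(-88/x - 78))*(-133) = (133*(-88*(-I*√23/23) - 78))*(-133) = (133*(-(-88)*I*√23/23 - 78))*(-133) = (133*(88*I*√23/23 - 78))*(-133) = (133*(-78 + 88*I*√23/23))*(-133) = (-10374 + 11704*I*√23/23)*(-133) = 1379742 - 1556632*I*√23/23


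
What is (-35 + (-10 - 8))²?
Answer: 2809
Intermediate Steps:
(-35 + (-10 - 8))² = (-35 - 18)² = (-53)² = 2809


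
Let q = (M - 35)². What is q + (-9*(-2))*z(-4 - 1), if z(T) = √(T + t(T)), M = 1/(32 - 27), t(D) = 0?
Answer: 30276/25 + 18*I*√5 ≈ 1211.0 + 40.249*I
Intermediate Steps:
M = ⅕ (M = 1/5 = ⅕ ≈ 0.20000)
z(T) = √T (z(T) = √(T + 0) = √T)
q = 30276/25 (q = (⅕ - 35)² = (-174/5)² = 30276/25 ≈ 1211.0)
q + (-9*(-2))*z(-4 - 1) = 30276/25 + (-9*(-2))*√(-4 - 1) = 30276/25 + 18*√(-5) = 30276/25 + 18*(I*√5) = 30276/25 + 18*I*√5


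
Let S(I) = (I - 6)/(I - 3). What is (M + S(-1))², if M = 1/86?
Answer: 91809/29584 ≈ 3.1033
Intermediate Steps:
S(I) = (-6 + I)/(-3 + I)
M = 1/86 ≈ 0.011628
(M + S(-1))² = (1/86 + (-6 - 1)/(-3 - 1))² = (1/86 - 7/(-4))² = (1/86 - ¼*(-7))² = (1/86 + 7/4)² = (303/172)² = 91809/29584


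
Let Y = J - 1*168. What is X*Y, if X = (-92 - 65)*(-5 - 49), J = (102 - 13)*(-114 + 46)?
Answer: -52733160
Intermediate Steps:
J = -6052 (J = 89*(-68) = -6052)
Y = -6220 (Y = -6052 - 1*168 = -6052 - 168 = -6220)
X = 8478 (X = -157*(-54) = 8478)
X*Y = 8478*(-6220) = -52733160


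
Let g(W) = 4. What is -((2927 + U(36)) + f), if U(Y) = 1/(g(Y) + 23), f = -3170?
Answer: 6560/27 ≈ 242.96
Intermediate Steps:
U(Y) = 1/27 (U(Y) = 1/(4 + 23) = 1/27)
-((2927 + U(36)) + f) = -((2927 + 1/27) - 3170) = -(79030/27 - 3170) = -1*(-6560/27) = 6560/27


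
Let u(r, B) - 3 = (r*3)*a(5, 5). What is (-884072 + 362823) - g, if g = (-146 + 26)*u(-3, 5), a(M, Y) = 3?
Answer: -524129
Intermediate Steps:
u(r, B) = 3 + 9*r (u(r, B) = 3 + (r*3)*3 = 3 + (3*r)*3 = 3 + 9*r)
g = 2880 (g = (-146 + 26)*(3 + 9*(-3)) = -120*(3 - 27) = -120*(-24) = 2880)
(-884072 + 362823) - g = (-884072 + 362823) - 1*2880 = -521249 - 2880 = -524129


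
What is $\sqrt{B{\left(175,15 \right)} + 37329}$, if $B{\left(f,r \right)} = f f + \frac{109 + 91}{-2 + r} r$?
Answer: $\frac{\sqrt{11523226}}{13} \approx 261.12$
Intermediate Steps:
$B{\left(f,r \right)} = f^{2} + \frac{200 r}{-2 + r}$ ($B{\left(f,r \right)} = f^{2} + \frac{200}{-2 + r} r = f^{2} + \frac{200 r}{-2 + r}$)
$\sqrt{B{\left(175,15 \right)} + 37329} = \sqrt{\frac{- 2 \cdot 175^{2} + 200 \cdot 15 + 15 \cdot 175^{2}}{-2 + 15} + 37329} = \sqrt{\frac{\left(-2\right) 30625 + 3000 + 15 \cdot 30625}{13} + 37329} = \sqrt{\frac{-61250 + 3000 + 459375}{13} + 37329} = \sqrt{\frac{1}{13} \cdot 401125 + 37329} = \sqrt{\frac{401125}{13} + 37329} = \sqrt{\frac{886402}{13}} = \frac{\sqrt{11523226}}{13}$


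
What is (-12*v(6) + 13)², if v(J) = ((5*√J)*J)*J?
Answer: 27993769 - 56160*√6 ≈ 2.7856e+7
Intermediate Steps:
v(J) = 5*J^(5/2) (v(J) = (5*J^(3/2))*J = 5*J^(5/2))
(-12*v(6) + 13)² = (-60*6^(5/2) + 13)² = (-60*36*√6 + 13)² = (-2160*√6 + 13)² = (13 - 2160*√6)²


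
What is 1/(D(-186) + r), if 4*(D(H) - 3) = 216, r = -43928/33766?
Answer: 16883/940367 ≈ 0.017954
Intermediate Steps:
r = -21964/16883 (r = -43928*1/33766 = -21964/16883 ≈ -1.3010)
D(H) = 57 (D(H) = 3 + (¼)*216 = 3 + 54 = 57)
1/(D(-186) + r) = 1/(57 - 21964/16883) = 1/(940367/16883) = 16883/940367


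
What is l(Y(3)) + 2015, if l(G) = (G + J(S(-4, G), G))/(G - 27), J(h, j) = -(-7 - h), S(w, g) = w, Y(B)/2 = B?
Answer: 14102/7 ≈ 2014.6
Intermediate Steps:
Y(B) = 2*B
J(h, j) = 7 + h
l(G) = (3 + G)/(-27 + G) (l(G) = (G + (7 - 4))/(G - 27) = (G + 3)/(-27 + G) = (3 + G)/(-27 + G))
l(Y(3)) + 2015 = (3 + 2*3)/(-27 + 2*3) + 2015 = (3 + 6)/(-27 + 6) + 2015 = 9/(-21) + 2015 = -1/21*9 + 2015 = -3/7 + 2015 = 14102/7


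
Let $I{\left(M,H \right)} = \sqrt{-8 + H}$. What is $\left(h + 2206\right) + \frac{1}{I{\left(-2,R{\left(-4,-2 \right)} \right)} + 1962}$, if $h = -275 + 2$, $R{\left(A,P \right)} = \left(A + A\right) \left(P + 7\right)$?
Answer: $\frac{1240178333}{641582} - \frac{i \sqrt{3}}{962373} \approx 1933.0 - 1.7998 \cdot 10^{-6} i$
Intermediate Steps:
$R{\left(A,P \right)} = 2 A \left(7 + P\right)$
$h = -273$
$\left(h + 2206\right) + \frac{1}{I{\left(-2,R{\left(-4,-2 \right)} \right)} + 1962} = \left(-273 + 2206\right) + \frac{1}{\sqrt{-8 + 2 \left(-4\right) \left(7 - 2\right)} + 1962} = 1933 + \frac{1}{\sqrt{-8 + 2 \left(-4\right) 5} + 1962} = 1933 + \frac{1}{\sqrt{-8 - 40} + 1962} = 1933 + \frac{1}{\sqrt{-48} + 1962} = 1933 + \frac{1}{4 i \sqrt{3} + 1962} = 1933 + \frac{1}{1962 + 4 i \sqrt{3}}$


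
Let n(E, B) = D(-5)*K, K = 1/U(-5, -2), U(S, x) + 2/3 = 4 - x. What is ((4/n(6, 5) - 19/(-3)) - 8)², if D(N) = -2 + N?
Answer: 1089/49 ≈ 22.224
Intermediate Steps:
U(S, x) = 10/3 - x (U(S, x) = -⅔ + (4 - x) = 10/3 - x)
K = 3/16 (K = 1/(10/3 - 1*(-2)) = 1/(10/3 + 2) = 1/(16/3) = 3/16 ≈ 0.18750)
n(E, B) = -21/16 (n(E, B) = (-2 - 5)*(3/16) = -7*3/16 = -21/16)
((4/n(6, 5) - 19/(-3)) - 8)² = ((4/(-21/16) - 19/(-3)) - 8)² = ((4*(-16/21) - 19*(-⅓)) - 8)² = ((-64/21 + 19/3) - 8)² = (23/7 - 8)² = (-33/7)² = 1089/49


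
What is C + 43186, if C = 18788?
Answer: 61974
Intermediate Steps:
C + 43186 = 18788 + 43186 = 61974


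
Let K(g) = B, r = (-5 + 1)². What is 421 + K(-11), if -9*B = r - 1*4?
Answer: 1259/3 ≈ 419.67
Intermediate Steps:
r = 16 (r = (-4)² = 16)
B = -4/3 (B = -(16 - 1*4)/9 = -(16 - 4)/9 = -⅑*12 = -4/3 ≈ -1.3333)
K(g) = -4/3
421 + K(-11) = 421 - 4/3 = 1259/3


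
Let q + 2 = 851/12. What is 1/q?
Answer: 12/827 ≈ 0.014510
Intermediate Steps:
q = 827/12 (q = -2 + 851/12 = 827/12 ≈ 68.917)
1/q = 1/(827/12) = 12/827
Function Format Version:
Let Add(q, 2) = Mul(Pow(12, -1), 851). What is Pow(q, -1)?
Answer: Rational(12, 827) ≈ 0.014510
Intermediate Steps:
q = Rational(827, 12) (q = Add(-2, Mul(Pow(12, -1), 851)) = Add(-2, Mul(Rational(1, 12), 851)) = Add(-2, Rational(851, 12)) = Rational(827, 12) ≈ 68.917)
Pow(q, -1) = Pow(Rational(827, 12), -1) = Rational(12, 827)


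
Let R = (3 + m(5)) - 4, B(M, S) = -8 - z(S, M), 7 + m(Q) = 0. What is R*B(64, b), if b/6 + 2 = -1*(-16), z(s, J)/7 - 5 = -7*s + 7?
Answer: -32192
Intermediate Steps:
m(Q) = -7 (m(Q) = -7 + 0 = -7)
z(s, J) = 84 - 49*s (z(s, J) = 35 + 7*(-7*s + 7) = 35 + 7*(7 - 7*s) = 35 + (49 - 49*s) = 84 - 49*s)
b = 84 (b = -12 + 6*(-1*(-16)) = -12 + 6*16 = -12 + 96 = 84)
B(M, S) = -92 + 49*S (B(M, S) = -8 - (84 - 49*S) = -8 + (-84 + 49*S) = -92 + 49*S)
R = -8 (R = (3 - 7) - 4 = -4 - 4 = -8)
R*B(64, b) = -8*(-92 + 49*84) = -8*(-92 + 4116) = -8*4024 = -32192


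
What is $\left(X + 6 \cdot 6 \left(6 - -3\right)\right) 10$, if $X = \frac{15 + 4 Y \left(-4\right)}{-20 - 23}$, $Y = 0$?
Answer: $\frac{139170}{43} \approx 3236.5$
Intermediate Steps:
$X = - \frac{15}{43}$ ($X = \frac{15 + 4 \cdot 0 \left(-4\right)}{-20 - 23} = \frac{15 + 4 \cdot 0}{-43} = \left(15 + 0\right) \left(- \frac{1}{43}\right) = 15 \left(- \frac{1}{43}\right) = - \frac{15}{43} \approx -0.34884$)
$\left(X + 6 \cdot 6 \left(6 - -3\right)\right) 10 = \left(- \frac{15}{43} + 6 \cdot 6 \left(6 - -3\right)\right) 10 = \left(- \frac{15}{43} + 36 \left(6 + 3\right)\right) 10 = \left(- \frac{15}{43} + 36 \cdot 9\right) 10 = \left(- \frac{15}{43} + 324\right) 10 = \frac{13917}{43} \cdot 10 = \frac{139170}{43}$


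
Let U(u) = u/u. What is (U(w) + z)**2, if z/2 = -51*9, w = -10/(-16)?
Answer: 840889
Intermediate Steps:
w = 5/8 (w = -10*(-1/16) = 5/8 ≈ 0.62500)
z = -918 (z = 2*(-51*9) = 2*(-459) = -918)
U(u) = 1
(U(w) + z)**2 = (1 - 918)**2 = (-917)**2 = 840889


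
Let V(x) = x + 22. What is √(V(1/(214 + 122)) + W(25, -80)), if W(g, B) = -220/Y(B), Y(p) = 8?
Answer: I*√38787/84 ≈ 2.3446*I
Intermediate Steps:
W(g, B) = -55/2 (W(g, B) = -220/8 = -220*⅛ = -55/2)
V(x) = 22 + x
√(V(1/(214 + 122)) + W(25, -80)) = √((22 + 1/(214 + 122)) - 55/2) = √((22 + 1/336) - 55/2) = √(7393/336 - 55/2) = √(-1847/336) = I*√38787/84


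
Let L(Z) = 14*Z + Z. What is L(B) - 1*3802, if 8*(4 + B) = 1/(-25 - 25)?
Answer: -308963/80 ≈ -3862.0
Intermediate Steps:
B = -1601/400 (B = -4 + 1/(8*(-25 - 25)) = -4 + (⅛)/(-50) = -4 + (⅛)*(-1/50) = -4 - 1/400 = -1601/400 ≈ -4.0025)
L(Z) = 15*Z
L(B) - 1*3802 = 15*(-1601/400) - 1*3802 = -4803/80 - 3802 = -308963/80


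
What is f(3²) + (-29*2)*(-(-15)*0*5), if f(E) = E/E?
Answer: 1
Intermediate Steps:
f(E) = 1
f(3²) + (-29*2)*(-(-15)*0*5) = 1 + (-29*2)*(-(-15)*0*5) = 1 - 58*(-5*0)*5 = 1 - 0*5 = 1 - 58*0 = 1 + 0 = 1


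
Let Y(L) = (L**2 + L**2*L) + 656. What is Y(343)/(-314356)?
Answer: -10117978/78589 ≈ -128.75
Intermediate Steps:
Y(L) = 656 + L**2 + L**3 (Y(L) = (L**2 + L**3) + 656 = 656 + L**2 + L**3)
Y(343)/(-314356) = (656 + 343**2 + 343**3)/(-314356) = (656 + 117649 + 40353607)*(-1/314356) = 40471912*(-1/314356) = -10117978/78589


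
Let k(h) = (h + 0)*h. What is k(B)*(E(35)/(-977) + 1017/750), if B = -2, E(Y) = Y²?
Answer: 49906/122125 ≈ 0.40865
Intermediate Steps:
k(h) = h² (k(h) = h*h = h²)
k(B)*(E(35)/(-977) + 1017/750) = (-2)²*(35²/(-977) + 1017/750) = 4*(1225*(-1/977) + 1017*(1/750)) = 4*(-1225/977 + 339/250) = 4*(24953/244250) = 49906/122125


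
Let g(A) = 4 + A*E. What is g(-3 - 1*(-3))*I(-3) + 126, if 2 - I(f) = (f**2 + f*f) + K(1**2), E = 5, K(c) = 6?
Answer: 38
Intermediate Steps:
I(f) = -4 - 2*f**2 (I(f) = 2 - ((f**2 + f*f) + 6) = 2 - ((f**2 + f**2) + 6) = 2 - (2*f**2 + 6) = 2 - (6 + 2*f**2) = 2 + (-6 - 2*f**2) = -4 - 2*f**2)
g(A) = 4 + 5*A (g(A) = 4 + A*5 = 4 + 5*A)
g(-3 - 1*(-3))*I(-3) + 126 = (4 + 5*(-3 - 1*(-3)))*(-4 - 2*(-3)**2) + 126 = (4 + 5*(-3 + 3))*(-4 - 2*9) + 126 = (4 + 5*0)*(-4 - 18) + 126 = (4 + 0)*(-22) + 126 = 4*(-22) + 126 = -88 + 126 = 38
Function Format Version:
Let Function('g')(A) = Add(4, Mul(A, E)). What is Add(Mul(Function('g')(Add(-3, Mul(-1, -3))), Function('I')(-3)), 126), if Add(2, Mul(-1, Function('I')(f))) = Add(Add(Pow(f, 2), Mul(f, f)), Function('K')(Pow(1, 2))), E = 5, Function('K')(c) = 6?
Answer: 38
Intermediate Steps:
Function('I')(f) = Add(-4, Mul(-2, Pow(f, 2))) (Function('I')(f) = Add(2, Mul(-1, Add(Add(Pow(f, 2), Mul(f, f)), 6))) = Add(2, Mul(-1, Add(Add(Pow(f, 2), Pow(f, 2)), 6))) = Add(2, Mul(-1, Add(Mul(2, Pow(f, 2)), 6))) = Add(2, Mul(-1, Add(6, Mul(2, Pow(f, 2))))) = Add(2, Add(-6, Mul(-2, Pow(f, 2)))) = Add(-4, Mul(-2, Pow(f, 2))))
Function('g')(A) = Add(4, Mul(5, A)) (Function('g')(A) = Add(4, Mul(A, 5)) = Add(4, Mul(5, A)))
Add(Mul(Function('g')(Add(-3, Mul(-1, -3))), Function('I')(-3)), 126) = Add(Mul(Add(4, Mul(5, Add(-3, Mul(-1, -3)))), Add(-4, Mul(-2, Pow(-3, 2)))), 126) = Add(Mul(Add(4, Mul(5, Add(-3, 3))), Add(-4, Mul(-2, 9))), 126) = Add(Mul(Add(4, Mul(5, 0)), Add(-4, -18)), 126) = Add(Mul(Add(4, 0), -22), 126) = Add(Mul(4, -22), 126) = Add(-88, 126) = 38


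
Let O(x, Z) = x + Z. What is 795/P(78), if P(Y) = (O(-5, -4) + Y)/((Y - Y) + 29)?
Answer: 7685/23 ≈ 334.13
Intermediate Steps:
O(x, Z) = Z + x
P(Y) = -9/29 + Y/29 (P(Y) = ((-4 - 5) + Y)/((Y - Y) + 29) = (-9 + Y)/(0 + 29) = (-9 + Y)/29 = (-9 + Y)*(1/29) = -9/29 + Y/29)
795/P(78) = 795/(-9/29 + (1/29)*78) = 795/(-9/29 + 78/29) = 795/(69/29) = 795*(29/69) = 7685/23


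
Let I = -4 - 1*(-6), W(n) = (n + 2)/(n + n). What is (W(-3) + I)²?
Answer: 169/36 ≈ 4.6944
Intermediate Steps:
W(n) = (2 + n)/(2*n) (W(n) = (2 + n)/((2*n)) = (2 + n)*(1/(2*n)) = (2 + n)/(2*n))
I = 2 (I = -4 + 6 = 2)
(W(-3) + I)² = ((½)*(2 - 3)/(-3) + 2)² = ((½)*(-⅓)*(-1) + 2)² = (⅙ + 2)² = (13/6)² = 169/36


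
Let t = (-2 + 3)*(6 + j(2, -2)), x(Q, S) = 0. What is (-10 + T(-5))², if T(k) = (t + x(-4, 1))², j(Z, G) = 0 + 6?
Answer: 17956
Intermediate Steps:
j(Z, G) = 6
t = 12 (t = (-2 + 3)*(6 + 6) = 1*12 = 12)
T(k) = 144 (T(k) = (12 + 0)² = 12² = 144)
(-10 + T(-5))² = (-10 + 144)² = 134² = 17956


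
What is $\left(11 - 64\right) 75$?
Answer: $-3975$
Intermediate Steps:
$\left(11 - 64\right) 75 = \left(-53\right) 75 = -3975$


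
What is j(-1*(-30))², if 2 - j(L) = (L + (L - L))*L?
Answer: 806404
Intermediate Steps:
j(L) = 2 - L² (j(L) = 2 - (L + (L - L))*L = 2 - (L + 0)*L = 2 - L*L = 2 - L²)
j(-1*(-30))² = (2 - (-1*(-30))²)² = (2 - 1*30²)² = (2 - 1*900)² = (2 - 900)² = (-898)² = 806404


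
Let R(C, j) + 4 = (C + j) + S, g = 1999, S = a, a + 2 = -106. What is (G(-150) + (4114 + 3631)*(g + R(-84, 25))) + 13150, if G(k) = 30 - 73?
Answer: 14170967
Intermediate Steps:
a = -108 (a = -2 - 106 = -108)
S = -108
G(k) = -43
R(C, j) = -112 + C + j (R(C, j) = -4 + ((C + j) - 108) = -4 + (-108 + C + j) = -112 + C + j)
(G(-150) + (4114 + 3631)*(g + R(-84, 25))) + 13150 = (-43 + (4114 + 3631)*(1999 + (-112 - 84 + 25))) + 13150 = (-43 + 7745*(1999 - 171)) + 13150 = (-43 + 7745*1828) + 13150 = (-43 + 14157860) + 13150 = 14157817 + 13150 = 14170967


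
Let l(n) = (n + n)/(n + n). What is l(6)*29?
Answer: 29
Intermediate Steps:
l(n) = 1 (l(n) = (2*n)/((2*n)) = (2*n)*(1/(2*n)) = 1)
l(6)*29 = 1*29 = 29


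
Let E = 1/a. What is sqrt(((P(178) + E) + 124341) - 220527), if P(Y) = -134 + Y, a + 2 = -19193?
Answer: I*sqrt(35423330038745)/19195 ≈ 310.07*I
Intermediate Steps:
a = -19195 (a = -2 - 19193 = -19195)
E = -1/19195 (E = 1/(-19195) = -1/19195 ≈ -5.2097e-5)
sqrt(((P(178) + E) + 124341) - 220527) = sqrt((((-134 + 178) - 1/19195) + 124341) - 220527) = sqrt(((44 - 1/19195) + 124341) - 220527) = sqrt((844579/19195 + 124341) - 220527) = sqrt(2387570074/19195 - 220527) = sqrt(-1845445691/19195) = I*sqrt(35423330038745)/19195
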